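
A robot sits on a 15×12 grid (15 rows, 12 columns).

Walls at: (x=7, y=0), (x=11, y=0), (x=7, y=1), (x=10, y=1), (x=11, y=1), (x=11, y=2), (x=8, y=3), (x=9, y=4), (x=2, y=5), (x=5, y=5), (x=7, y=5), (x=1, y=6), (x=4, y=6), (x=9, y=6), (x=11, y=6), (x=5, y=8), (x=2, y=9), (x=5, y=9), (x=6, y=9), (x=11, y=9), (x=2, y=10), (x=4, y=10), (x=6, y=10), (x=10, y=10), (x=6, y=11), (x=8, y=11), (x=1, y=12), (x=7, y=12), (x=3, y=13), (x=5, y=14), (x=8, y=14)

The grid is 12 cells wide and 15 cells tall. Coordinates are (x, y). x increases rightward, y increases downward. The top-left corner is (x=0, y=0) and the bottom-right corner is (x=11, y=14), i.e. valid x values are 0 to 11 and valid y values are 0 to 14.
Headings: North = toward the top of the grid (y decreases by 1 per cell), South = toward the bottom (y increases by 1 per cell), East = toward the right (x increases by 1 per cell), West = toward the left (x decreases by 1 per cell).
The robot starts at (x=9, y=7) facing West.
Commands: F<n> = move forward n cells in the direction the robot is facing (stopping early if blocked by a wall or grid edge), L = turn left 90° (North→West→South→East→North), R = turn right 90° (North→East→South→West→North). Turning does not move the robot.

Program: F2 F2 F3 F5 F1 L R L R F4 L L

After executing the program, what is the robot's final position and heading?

Start: (x=9, y=7), facing West
  F2: move forward 2, now at (x=7, y=7)
  F2: move forward 2, now at (x=5, y=7)
  F3: move forward 3, now at (x=2, y=7)
  F5: move forward 2/5 (blocked), now at (x=0, y=7)
  F1: move forward 0/1 (blocked), now at (x=0, y=7)
  L: turn left, now facing South
  R: turn right, now facing West
  L: turn left, now facing South
  R: turn right, now facing West
  F4: move forward 0/4 (blocked), now at (x=0, y=7)
  L: turn left, now facing South
  L: turn left, now facing East
Final: (x=0, y=7), facing East

Answer: Final position: (x=0, y=7), facing East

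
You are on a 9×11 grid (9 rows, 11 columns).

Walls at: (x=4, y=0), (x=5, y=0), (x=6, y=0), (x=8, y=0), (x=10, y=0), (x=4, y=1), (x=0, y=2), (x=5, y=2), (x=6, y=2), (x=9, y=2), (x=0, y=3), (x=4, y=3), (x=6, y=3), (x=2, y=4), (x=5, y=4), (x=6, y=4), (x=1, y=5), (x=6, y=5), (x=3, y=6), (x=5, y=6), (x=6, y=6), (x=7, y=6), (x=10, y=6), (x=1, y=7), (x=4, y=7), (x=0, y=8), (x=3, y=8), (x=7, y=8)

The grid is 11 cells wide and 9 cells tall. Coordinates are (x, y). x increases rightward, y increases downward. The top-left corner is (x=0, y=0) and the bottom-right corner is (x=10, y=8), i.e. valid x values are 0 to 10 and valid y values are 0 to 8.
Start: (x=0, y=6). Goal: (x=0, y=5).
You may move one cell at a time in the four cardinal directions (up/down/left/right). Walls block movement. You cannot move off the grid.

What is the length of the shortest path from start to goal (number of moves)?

BFS from (x=0, y=6) until reaching (x=0, y=5):
  Distance 0: (x=0, y=6)
  Distance 1: (x=0, y=5), (x=1, y=6), (x=0, y=7)  <- goal reached here
One shortest path (1 moves): (x=0, y=6) -> (x=0, y=5)

Answer: Shortest path length: 1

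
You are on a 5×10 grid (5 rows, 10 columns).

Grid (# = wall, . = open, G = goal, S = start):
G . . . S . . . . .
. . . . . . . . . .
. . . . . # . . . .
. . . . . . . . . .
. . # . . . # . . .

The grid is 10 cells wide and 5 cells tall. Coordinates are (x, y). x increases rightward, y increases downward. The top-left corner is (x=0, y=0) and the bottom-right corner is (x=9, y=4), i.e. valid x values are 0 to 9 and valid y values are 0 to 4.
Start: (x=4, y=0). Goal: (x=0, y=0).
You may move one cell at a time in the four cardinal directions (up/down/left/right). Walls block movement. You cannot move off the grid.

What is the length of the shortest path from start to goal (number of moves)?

Answer: Shortest path length: 4

Derivation:
BFS from (x=4, y=0) until reaching (x=0, y=0):
  Distance 0: (x=4, y=0)
  Distance 1: (x=3, y=0), (x=5, y=0), (x=4, y=1)
  Distance 2: (x=2, y=0), (x=6, y=0), (x=3, y=1), (x=5, y=1), (x=4, y=2)
  Distance 3: (x=1, y=0), (x=7, y=0), (x=2, y=1), (x=6, y=1), (x=3, y=2), (x=4, y=3)
  Distance 4: (x=0, y=0), (x=8, y=0), (x=1, y=1), (x=7, y=1), (x=2, y=2), (x=6, y=2), (x=3, y=3), (x=5, y=3), (x=4, y=4)  <- goal reached here
One shortest path (4 moves): (x=4, y=0) -> (x=3, y=0) -> (x=2, y=0) -> (x=1, y=0) -> (x=0, y=0)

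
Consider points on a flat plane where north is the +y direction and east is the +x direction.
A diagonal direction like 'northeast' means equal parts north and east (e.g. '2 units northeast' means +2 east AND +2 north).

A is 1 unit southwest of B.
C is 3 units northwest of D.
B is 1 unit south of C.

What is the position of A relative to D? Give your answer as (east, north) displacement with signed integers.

Place D at the origin (east=0, north=0).
  C is 3 units northwest of D: delta (east=-3, north=+3); C at (east=-3, north=3).
  B is 1 unit south of C: delta (east=+0, north=-1); B at (east=-3, north=2).
  A is 1 unit southwest of B: delta (east=-1, north=-1); A at (east=-4, north=1).
Therefore A relative to D: (east=-4, north=1).

Answer: A is at (east=-4, north=1) relative to D.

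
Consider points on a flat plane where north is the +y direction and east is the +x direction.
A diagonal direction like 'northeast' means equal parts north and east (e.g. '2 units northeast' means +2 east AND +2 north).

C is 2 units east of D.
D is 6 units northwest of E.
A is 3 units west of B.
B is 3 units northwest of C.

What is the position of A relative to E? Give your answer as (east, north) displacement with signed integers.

Place E at the origin (east=0, north=0).
  D is 6 units northwest of E: delta (east=-6, north=+6); D at (east=-6, north=6).
  C is 2 units east of D: delta (east=+2, north=+0); C at (east=-4, north=6).
  B is 3 units northwest of C: delta (east=-3, north=+3); B at (east=-7, north=9).
  A is 3 units west of B: delta (east=-3, north=+0); A at (east=-10, north=9).
Therefore A relative to E: (east=-10, north=9).

Answer: A is at (east=-10, north=9) relative to E.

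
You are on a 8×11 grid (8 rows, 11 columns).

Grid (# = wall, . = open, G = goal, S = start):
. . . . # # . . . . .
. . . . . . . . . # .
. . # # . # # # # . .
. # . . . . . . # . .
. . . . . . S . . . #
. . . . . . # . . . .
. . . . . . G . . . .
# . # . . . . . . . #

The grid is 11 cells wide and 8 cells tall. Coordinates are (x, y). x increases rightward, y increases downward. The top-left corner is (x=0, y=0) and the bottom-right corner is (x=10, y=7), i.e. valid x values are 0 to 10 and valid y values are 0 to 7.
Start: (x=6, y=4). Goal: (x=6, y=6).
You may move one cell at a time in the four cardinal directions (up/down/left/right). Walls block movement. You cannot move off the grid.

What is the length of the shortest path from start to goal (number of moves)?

Answer: Shortest path length: 4

Derivation:
BFS from (x=6, y=4) until reaching (x=6, y=6):
  Distance 0: (x=6, y=4)
  Distance 1: (x=6, y=3), (x=5, y=4), (x=7, y=4)
  Distance 2: (x=5, y=3), (x=7, y=3), (x=4, y=4), (x=8, y=4), (x=5, y=5), (x=7, y=5)
  Distance 3: (x=4, y=3), (x=3, y=4), (x=9, y=4), (x=4, y=5), (x=8, y=5), (x=5, y=6), (x=7, y=6)
  Distance 4: (x=4, y=2), (x=3, y=3), (x=9, y=3), (x=2, y=4), (x=3, y=5), (x=9, y=5), (x=4, y=6), (x=6, y=6), (x=8, y=6), (x=5, y=7), (x=7, y=7)  <- goal reached here
One shortest path (4 moves): (x=6, y=4) -> (x=7, y=4) -> (x=7, y=5) -> (x=7, y=6) -> (x=6, y=6)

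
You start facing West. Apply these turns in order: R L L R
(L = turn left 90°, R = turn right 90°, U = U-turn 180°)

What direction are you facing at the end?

Answer: Final heading: West

Derivation:
Start: West
  R (right (90° clockwise)) -> North
  L (left (90° counter-clockwise)) -> West
  L (left (90° counter-clockwise)) -> South
  R (right (90° clockwise)) -> West
Final: West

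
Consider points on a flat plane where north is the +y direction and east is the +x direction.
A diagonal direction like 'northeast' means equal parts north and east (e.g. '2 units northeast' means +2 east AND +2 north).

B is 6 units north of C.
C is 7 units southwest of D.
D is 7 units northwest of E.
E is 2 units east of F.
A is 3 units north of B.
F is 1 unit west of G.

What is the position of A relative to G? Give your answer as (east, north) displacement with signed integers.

Answer: A is at (east=-13, north=9) relative to G.

Derivation:
Place G at the origin (east=0, north=0).
  F is 1 unit west of G: delta (east=-1, north=+0); F at (east=-1, north=0).
  E is 2 units east of F: delta (east=+2, north=+0); E at (east=1, north=0).
  D is 7 units northwest of E: delta (east=-7, north=+7); D at (east=-6, north=7).
  C is 7 units southwest of D: delta (east=-7, north=-7); C at (east=-13, north=0).
  B is 6 units north of C: delta (east=+0, north=+6); B at (east=-13, north=6).
  A is 3 units north of B: delta (east=+0, north=+3); A at (east=-13, north=9).
Therefore A relative to G: (east=-13, north=9).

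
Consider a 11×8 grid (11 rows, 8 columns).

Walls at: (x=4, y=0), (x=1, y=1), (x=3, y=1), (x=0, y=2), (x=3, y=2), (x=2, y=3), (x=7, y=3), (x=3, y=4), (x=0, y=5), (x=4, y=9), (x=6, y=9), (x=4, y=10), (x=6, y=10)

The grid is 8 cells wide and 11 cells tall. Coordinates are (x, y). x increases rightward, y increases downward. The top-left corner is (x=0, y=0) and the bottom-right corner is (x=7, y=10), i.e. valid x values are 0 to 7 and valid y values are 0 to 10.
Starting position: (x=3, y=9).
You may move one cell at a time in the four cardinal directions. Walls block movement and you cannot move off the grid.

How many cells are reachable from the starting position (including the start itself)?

Answer: Reachable cells: 75

Derivation:
BFS flood-fill from (x=3, y=9):
  Distance 0: (x=3, y=9)
  Distance 1: (x=3, y=8), (x=2, y=9), (x=3, y=10)
  Distance 2: (x=3, y=7), (x=2, y=8), (x=4, y=8), (x=1, y=9), (x=2, y=10)
  Distance 3: (x=3, y=6), (x=2, y=7), (x=4, y=7), (x=1, y=8), (x=5, y=8), (x=0, y=9), (x=1, y=10)
  Distance 4: (x=3, y=5), (x=2, y=6), (x=4, y=6), (x=1, y=7), (x=5, y=7), (x=0, y=8), (x=6, y=8), (x=5, y=9), (x=0, y=10)
  Distance 5: (x=2, y=5), (x=4, y=5), (x=1, y=6), (x=5, y=6), (x=0, y=7), (x=6, y=7), (x=7, y=8), (x=5, y=10)
  Distance 6: (x=2, y=4), (x=4, y=4), (x=1, y=5), (x=5, y=5), (x=0, y=6), (x=6, y=6), (x=7, y=7), (x=7, y=9)
  Distance 7: (x=4, y=3), (x=1, y=4), (x=5, y=4), (x=6, y=5), (x=7, y=6), (x=7, y=10)
  Distance 8: (x=4, y=2), (x=1, y=3), (x=3, y=3), (x=5, y=3), (x=0, y=4), (x=6, y=4), (x=7, y=5)
  Distance 9: (x=4, y=1), (x=1, y=2), (x=5, y=2), (x=0, y=3), (x=6, y=3), (x=7, y=4)
  Distance 10: (x=5, y=1), (x=2, y=2), (x=6, y=2)
  Distance 11: (x=5, y=0), (x=2, y=1), (x=6, y=1), (x=7, y=2)
  Distance 12: (x=2, y=0), (x=6, y=0), (x=7, y=1)
  Distance 13: (x=1, y=0), (x=3, y=0), (x=7, y=0)
  Distance 14: (x=0, y=0)
  Distance 15: (x=0, y=1)
Total reachable: 75 (grid has 75 open cells total)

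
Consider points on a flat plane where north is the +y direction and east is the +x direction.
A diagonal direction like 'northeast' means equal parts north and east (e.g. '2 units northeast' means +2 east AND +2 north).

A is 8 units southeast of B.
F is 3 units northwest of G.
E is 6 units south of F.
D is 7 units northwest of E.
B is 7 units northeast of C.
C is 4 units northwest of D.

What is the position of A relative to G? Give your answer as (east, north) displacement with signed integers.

Place G at the origin (east=0, north=0).
  F is 3 units northwest of G: delta (east=-3, north=+3); F at (east=-3, north=3).
  E is 6 units south of F: delta (east=+0, north=-6); E at (east=-3, north=-3).
  D is 7 units northwest of E: delta (east=-7, north=+7); D at (east=-10, north=4).
  C is 4 units northwest of D: delta (east=-4, north=+4); C at (east=-14, north=8).
  B is 7 units northeast of C: delta (east=+7, north=+7); B at (east=-7, north=15).
  A is 8 units southeast of B: delta (east=+8, north=-8); A at (east=1, north=7).
Therefore A relative to G: (east=1, north=7).

Answer: A is at (east=1, north=7) relative to G.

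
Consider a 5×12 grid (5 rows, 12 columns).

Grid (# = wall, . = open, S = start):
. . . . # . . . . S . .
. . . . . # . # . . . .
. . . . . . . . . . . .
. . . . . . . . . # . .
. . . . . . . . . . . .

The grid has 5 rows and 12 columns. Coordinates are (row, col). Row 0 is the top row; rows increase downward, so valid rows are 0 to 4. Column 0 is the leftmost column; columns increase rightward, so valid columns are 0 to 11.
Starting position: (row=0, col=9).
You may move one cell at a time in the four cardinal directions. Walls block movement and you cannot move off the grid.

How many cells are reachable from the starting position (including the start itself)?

BFS flood-fill from (row=0, col=9):
  Distance 0: (row=0, col=9)
  Distance 1: (row=0, col=8), (row=0, col=10), (row=1, col=9)
  Distance 2: (row=0, col=7), (row=0, col=11), (row=1, col=8), (row=1, col=10), (row=2, col=9)
  Distance 3: (row=0, col=6), (row=1, col=11), (row=2, col=8), (row=2, col=10)
  Distance 4: (row=0, col=5), (row=1, col=6), (row=2, col=7), (row=2, col=11), (row=3, col=8), (row=3, col=10)
  Distance 5: (row=2, col=6), (row=3, col=7), (row=3, col=11), (row=4, col=8), (row=4, col=10)
  Distance 6: (row=2, col=5), (row=3, col=6), (row=4, col=7), (row=4, col=9), (row=4, col=11)
  Distance 7: (row=2, col=4), (row=3, col=5), (row=4, col=6)
  Distance 8: (row=1, col=4), (row=2, col=3), (row=3, col=4), (row=4, col=5)
  Distance 9: (row=1, col=3), (row=2, col=2), (row=3, col=3), (row=4, col=4)
  Distance 10: (row=0, col=3), (row=1, col=2), (row=2, col=1), (row=3, col=2), (row=4, col=3)
  Distance 11: (row=0, col=2), (row=1, col=1), (row=2, col=0), (row=3, col=1), (row=4, col=2)
  Distance 12: (row=0, col=1), (row=1, col=0), (row=3, col=0), (row=4, col=1)
  Distance 13: (row=0, col=0), (row=4, col=0)
Total reachable: 56 (grid has 56 open cells total)

Answer: Reachable cells: 56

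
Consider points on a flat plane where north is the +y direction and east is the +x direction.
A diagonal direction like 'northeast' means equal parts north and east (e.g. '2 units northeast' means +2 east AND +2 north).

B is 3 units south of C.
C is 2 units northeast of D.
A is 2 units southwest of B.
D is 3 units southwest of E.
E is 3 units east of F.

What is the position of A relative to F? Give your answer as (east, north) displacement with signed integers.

Answer: A is at (east=0, north=-6) relative to F.

Derivation:
Place F at the origin (east=0, north=0).
  E is 3 units east of F: delta (east=+3, north=+0); E at (east=3, north=0).
  D is 3 units southwest of E: delta (east=-3, north=-3); D at (east=0, north=-3).
  C is 2 units northeast of D: delta (east=+2, north=+2); C at (east=2, north=-1).
  B is 3 units south of C: delta (east=+0, north=-3); B at (east=2, north=-4).
  A is 2 units southwest of B: delta (east=-2, north=-2); A at (east=0, north=-6).
Therefore A relative to F: (east=0, north=-6).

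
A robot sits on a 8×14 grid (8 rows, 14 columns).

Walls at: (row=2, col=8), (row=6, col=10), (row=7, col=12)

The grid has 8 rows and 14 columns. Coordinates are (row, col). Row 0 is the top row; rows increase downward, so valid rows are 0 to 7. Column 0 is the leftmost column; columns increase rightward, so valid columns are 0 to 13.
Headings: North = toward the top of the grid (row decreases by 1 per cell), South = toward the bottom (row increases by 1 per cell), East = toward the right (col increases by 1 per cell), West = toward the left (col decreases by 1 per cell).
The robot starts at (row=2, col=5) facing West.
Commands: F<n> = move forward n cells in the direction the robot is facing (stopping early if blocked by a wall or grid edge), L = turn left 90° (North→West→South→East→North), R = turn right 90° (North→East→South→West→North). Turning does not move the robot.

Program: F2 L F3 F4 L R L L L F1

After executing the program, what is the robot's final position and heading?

Start: (row=2, col=5), facing West
  F2: move forward 2, now at (row=2, col=3)
  L: turn left, now facing South
  F3: move forward 3, now at (row=5, col=3)
  F4: move forward 2/4 (blocked), now at (row=7, col=3)
  L: turn left, now facing East
  R: turn right, now facing South
  L: turn left, now facing East
  L: turn left, now facing North
  L: turn left, now facing West
  F1: move forward 1, now at (row=7, col=2)
Final: (row=7, col=2), facing West

Answer: Final position: (row=7, col=2), facing West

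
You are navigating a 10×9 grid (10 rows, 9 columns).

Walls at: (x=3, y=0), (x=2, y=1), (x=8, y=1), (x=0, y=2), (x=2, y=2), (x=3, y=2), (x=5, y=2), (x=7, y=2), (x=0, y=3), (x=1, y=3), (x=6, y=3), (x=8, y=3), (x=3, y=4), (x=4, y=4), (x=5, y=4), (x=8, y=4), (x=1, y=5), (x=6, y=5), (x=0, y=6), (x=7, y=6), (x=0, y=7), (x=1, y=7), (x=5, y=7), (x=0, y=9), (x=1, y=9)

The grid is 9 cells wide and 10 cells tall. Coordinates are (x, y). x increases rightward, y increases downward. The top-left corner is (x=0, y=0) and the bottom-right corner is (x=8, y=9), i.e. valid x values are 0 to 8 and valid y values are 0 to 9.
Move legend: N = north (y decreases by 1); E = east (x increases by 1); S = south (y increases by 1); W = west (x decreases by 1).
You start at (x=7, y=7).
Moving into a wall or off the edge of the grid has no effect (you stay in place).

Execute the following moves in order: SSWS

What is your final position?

Answer: Final position: (x=6, y=9)

Derivation:
Start: (x=7, y=7)
  S (south): (x=7, y=7) -> (x=7, y=8)
  S (south): (x=7, y=8) -> (x=7, y=9)
  W (west): (x=7, y=9) -> (x=6, y=9)
  S (south): blocked, stay at (x=6, y=9)
Final: (x=6, y=9)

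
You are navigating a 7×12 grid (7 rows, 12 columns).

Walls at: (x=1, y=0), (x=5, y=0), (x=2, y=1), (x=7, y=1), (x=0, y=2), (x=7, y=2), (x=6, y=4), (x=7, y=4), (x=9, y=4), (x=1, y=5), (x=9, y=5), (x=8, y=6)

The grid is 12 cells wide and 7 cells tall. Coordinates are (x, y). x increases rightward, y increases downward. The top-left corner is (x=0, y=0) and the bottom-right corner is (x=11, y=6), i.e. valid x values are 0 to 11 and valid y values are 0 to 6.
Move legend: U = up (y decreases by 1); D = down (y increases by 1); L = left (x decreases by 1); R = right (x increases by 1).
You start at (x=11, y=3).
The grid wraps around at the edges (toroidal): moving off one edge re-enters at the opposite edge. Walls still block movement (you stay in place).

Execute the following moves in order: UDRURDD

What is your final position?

Start: (x=11, y=3)
  U (up): (x=11, y=3) -> (x=11, y=2)
  D (down): (x=11, y=2) -> (x=11, y=3)
  R (right): (x=11, y=3) -> (x=0, y=3)
  U (up): blocked, stay at (x=0, y=3)
  R (right): (x=0, y=3) -> (x=1, y=3)
  D (down): (x=1, y=3) -> (x=1, y=4)
  D (down): blocked, stay at (x=1, y=4)
Final: (x=1, y=4)

Answer: Final position: (x=1, y=4)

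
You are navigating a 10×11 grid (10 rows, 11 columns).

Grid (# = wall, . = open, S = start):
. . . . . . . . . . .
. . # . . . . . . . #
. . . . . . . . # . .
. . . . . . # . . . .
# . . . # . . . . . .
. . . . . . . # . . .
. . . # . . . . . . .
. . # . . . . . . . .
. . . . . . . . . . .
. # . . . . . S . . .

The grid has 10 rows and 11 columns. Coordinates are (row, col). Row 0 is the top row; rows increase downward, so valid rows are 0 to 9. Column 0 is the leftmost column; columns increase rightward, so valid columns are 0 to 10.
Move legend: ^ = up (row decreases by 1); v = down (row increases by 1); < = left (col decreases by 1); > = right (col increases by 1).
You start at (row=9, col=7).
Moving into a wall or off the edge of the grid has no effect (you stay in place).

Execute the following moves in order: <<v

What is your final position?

Answer: Final position: (row=9, col=5)

Derivation:
Start: (row=9, col=7)
  < (left): (row=9, col=7) -> (row=9, col=6)
  < (left): (row=9, col=6) -> (row=9, col=5)
  v (down): blocked, stay at (row=9, col=5)
Final: (row=9, col=5)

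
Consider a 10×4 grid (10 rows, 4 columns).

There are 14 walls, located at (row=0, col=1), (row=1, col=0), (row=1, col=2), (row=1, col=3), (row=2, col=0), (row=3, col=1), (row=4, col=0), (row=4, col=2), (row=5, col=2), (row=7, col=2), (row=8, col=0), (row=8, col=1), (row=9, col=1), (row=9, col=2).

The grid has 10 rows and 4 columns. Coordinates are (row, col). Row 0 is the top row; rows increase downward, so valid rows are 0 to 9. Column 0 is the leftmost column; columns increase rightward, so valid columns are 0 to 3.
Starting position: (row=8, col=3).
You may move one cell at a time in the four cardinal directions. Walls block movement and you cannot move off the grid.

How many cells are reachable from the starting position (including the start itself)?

BFS flood-fill from (row=8, col=3):
  Distance 0: (row=8, col=3)
  Distance 1: (row=7, col=3), (row=8, col=2), (row=9, col=3)
  Distance 2: (row=6, col=3)
  Distance 3: (row=5, col=3), (row=6, col=2)
  Distance 4: (row=4, col=3), (row=6, col=1)
  Distance 5: (row=3, col=3), (row=5, col=1), (row=6, col=0), (row=7, col=1)
  Distance 6: (row=2, col=3), (row=3, col=2), (row=4, col=1), (row=5, col=0), (row=7, col=0)
  Distance 7: (row=2, col=2)
  Distance 8: (row=2, col=1)
  Distance 9: (row=1, col=1)
Total reachable: 21 (grid has 26 open cells total)

Answer: Reachable cells: 21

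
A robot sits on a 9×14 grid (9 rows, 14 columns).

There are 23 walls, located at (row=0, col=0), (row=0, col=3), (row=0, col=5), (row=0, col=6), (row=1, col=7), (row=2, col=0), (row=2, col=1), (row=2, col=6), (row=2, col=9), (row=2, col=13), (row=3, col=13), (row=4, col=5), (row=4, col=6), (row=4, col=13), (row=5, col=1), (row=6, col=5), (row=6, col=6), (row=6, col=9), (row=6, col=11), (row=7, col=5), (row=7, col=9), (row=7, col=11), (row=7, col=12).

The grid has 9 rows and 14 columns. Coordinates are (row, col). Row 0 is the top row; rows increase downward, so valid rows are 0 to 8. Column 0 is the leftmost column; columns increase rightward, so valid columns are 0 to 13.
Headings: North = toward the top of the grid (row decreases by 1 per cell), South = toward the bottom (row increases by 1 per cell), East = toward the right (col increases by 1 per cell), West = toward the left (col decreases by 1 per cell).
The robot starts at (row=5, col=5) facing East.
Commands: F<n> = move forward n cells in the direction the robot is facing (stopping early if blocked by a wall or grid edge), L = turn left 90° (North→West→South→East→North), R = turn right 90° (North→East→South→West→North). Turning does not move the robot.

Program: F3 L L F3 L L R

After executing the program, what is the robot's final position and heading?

Start: (row=5, col=5), facing East
  F3: move forward 3, now at (row=5, col=8)
  L: turn left, now facing North
  L: turn left, now facing West
  F3: move forward 3, now at (row=5, col=5)
  L: turn left, now facing South
  L: turn left, now facing East
  R: turn right, now facing South
Final: (row=5, col=5), facing South

Answer: Final position: (row=5, col=5), facing South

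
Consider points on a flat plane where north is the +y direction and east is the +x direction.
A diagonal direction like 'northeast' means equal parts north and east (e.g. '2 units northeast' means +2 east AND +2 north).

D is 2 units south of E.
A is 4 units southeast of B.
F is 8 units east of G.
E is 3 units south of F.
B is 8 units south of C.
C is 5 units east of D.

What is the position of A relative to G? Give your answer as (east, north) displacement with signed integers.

Answer: A is at (east=17, north=-17) relative to G.

Derivation:
Place G at the origin (east=0, north=0).
  F is 8 units east of G: delta (east=+8, north=+0); F at (east=8, north=0).
  E is 3 units south of F: delta (east=+0, north=-3); E at (east=8, north=-3).
  D is 2 units south of E: delta (east=+0, north=-2); D at (east=8, north=-5).
  C is 5 units east of D: delta (east=+5, north=+0); C at (east=13, north=-5).
  B is 8 units south of C: delta (east=+0, north=-8); B at (east=13, north=-13).
  A is 4 units southeast of B: delta (east=+4, north=-4); A at (east=17, north=-17).
Therefore A relative to G: (east=17, north=-17).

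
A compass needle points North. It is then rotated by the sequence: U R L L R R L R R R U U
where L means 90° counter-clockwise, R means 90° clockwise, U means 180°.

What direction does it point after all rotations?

Answer: Final heading: East

Derivation:
Start: North
  U (U-turn (180°)) -> South
  R (right (90° clockwise)) -> West
  L (left (90° counter-clockwise)) -> South
  L (left (90° counter-clockwise)) -> East
  R (right (90° clockwise)) -> South
  R (right (90° clockwise)) -> West
  L (left (90° counter-clockwise)) -> South
  R (right (90° clockwise)) -> West
  R (right (90° clockwise)) -> North
  R (right (90° clockwise)) -> East
  U (U-turn (180°)) -> West
  U (U-turn (180°)) -> East
Final: East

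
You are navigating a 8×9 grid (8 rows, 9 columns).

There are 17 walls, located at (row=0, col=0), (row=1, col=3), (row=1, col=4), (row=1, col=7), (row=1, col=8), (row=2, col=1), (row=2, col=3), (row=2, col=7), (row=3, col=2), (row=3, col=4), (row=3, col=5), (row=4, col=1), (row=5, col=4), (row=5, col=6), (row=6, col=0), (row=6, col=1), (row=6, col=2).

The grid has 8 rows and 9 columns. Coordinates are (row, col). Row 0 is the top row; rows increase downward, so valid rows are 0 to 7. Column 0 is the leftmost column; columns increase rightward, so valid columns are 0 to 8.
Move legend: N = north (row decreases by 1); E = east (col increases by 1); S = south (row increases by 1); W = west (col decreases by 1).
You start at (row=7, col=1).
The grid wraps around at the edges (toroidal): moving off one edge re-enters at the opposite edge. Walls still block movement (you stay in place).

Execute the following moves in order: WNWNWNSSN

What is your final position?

Answer: Final position: (row=6, col=7)

Derivation:
Start: (row=7, col=1)
  W (west): (row=7, col=1) -> (row=7, col=0)
  N (north): blocked, stay at (row=7, col=0)
  W (west): (row=7, col=0) -> (row=7, col=8)
  N (north): (row=7, col=8) -> (row=6, col=8)
  W (west): (row=6, col=8) -> (row=6, col=7)
  N (north): (row=6, col=7) -> (row=5, col=7)
  S (south): (row=5, col=7) -> (row=6, col=7)
  S (south): (row=6, col=7) -> (row=7, col=7)
  N (north): (row=7, col=7) -> (row=6, col=7)
Final: (row=6, col=7)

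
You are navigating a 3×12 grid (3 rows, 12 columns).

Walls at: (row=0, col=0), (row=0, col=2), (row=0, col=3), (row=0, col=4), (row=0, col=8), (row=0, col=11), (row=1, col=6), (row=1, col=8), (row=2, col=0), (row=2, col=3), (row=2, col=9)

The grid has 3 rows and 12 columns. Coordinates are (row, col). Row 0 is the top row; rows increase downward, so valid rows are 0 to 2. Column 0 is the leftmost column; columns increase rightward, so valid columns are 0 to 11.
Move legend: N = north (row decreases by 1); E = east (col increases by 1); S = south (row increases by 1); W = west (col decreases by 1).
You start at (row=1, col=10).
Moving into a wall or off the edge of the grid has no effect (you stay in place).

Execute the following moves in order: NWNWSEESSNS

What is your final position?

Start: (row=1, col=10)
  N (north): (row=1, col=10) -> (row=0, col=10)
  W (west): (row=0, col=10) -> (row=0, col=9)
  N (north): blocked, stay at (row=0, col=9)
  W (west): blocked, stay at (row=0, col=9)
  S (south): (row=0, col=9) -> (row=1, col=9)
  E (east): (row=1, col=9) -> (row=1, col=10)
  E (east): (row=1, col=10) -> (row=1, col=11)
  S (south): (row=1, col=11) -> (row=2, col=11)
  S (south): blocked, stay at (row=2, col=11)
  N (north): (row=2, col=11) -> (row=1, col=11)
  S (south): (row=1, col=11) -> (row=2, col=11)
Final: (row=2, col=11)

Answer: Final position: (row=2, col=11)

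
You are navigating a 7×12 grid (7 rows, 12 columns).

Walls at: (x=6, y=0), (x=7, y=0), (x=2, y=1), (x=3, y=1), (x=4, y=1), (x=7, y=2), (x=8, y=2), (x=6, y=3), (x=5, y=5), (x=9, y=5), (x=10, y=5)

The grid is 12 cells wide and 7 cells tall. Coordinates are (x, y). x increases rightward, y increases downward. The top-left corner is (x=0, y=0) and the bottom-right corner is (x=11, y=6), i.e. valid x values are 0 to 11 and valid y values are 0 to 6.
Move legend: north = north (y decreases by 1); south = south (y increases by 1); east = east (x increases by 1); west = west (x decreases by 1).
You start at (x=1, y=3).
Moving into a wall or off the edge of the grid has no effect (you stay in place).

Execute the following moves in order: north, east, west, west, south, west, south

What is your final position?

Answer: Final position: (x=0, y=4)

Derivation:
Start: (x=1, y=3)
  north (north): (x=1, y=3) -> (x=1, y=2)
  east (east): (x=1, y=2) -> (x=2, y=2)
  west (west): (x=2, y=2) -> (x=1, y=2)
  west (west): (x=1, y=2) -> (x=0, y=2)
  south (south): (x=0, y=2) -> (x=0, y=3)
  west (west): blocked, stay at (x=0, y=3)
  south (south): (x=0, y=3) -> (x=0, y=4)
Final: (x=0, y=4)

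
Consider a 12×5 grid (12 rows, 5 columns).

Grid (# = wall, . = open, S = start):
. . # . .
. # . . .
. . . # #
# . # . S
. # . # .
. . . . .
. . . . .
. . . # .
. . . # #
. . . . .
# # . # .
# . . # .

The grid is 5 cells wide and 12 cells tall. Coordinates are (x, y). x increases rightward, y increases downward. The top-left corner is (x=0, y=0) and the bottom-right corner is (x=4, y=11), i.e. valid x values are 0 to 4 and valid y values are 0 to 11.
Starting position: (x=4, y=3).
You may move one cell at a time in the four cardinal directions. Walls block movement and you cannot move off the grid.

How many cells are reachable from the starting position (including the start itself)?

Answer: Reachable cells: 32

Derivation:
BFS flood-fill from (x=4, y=3):
  Distance 0: (x=4, y=3)
  Distance 1: (x=3, y=3), (x=4, y=4)
  Distance 2: (x=4, y=5)
  Distance 3: (x=3, y=5), (x=4, y=6)
  Distance 4: (x=2, y=5), (x=3, y=6), (x=4, y=7)
  Distance 5: (x=2, y=4), (x=1, y=5), (x=2, y=6)
  Distance 6: (x=0, y=5), (x=1, y=6), (x=2, y=7)
  Distance 7: (x=0, y=4), (x=0, y=6), (x=1, y=7), (x=2, y=8)
  Distance 8: (x=0, y=7), (x=1, y=8), (x=2, y=9)
  Distance 9: (x=0, y=8), (x=1, y=9), (x=3, y=9), (x=2, y=10)
  Distance 10: (x=0, y=9), (x=4, y=9), (x=2, y=11)
  Distance 11: (x=4, y=10), (x=1, y=11)
  Distance 12: (x=4, y=11)
Total reachable: 32 (grid has 44 open cells total)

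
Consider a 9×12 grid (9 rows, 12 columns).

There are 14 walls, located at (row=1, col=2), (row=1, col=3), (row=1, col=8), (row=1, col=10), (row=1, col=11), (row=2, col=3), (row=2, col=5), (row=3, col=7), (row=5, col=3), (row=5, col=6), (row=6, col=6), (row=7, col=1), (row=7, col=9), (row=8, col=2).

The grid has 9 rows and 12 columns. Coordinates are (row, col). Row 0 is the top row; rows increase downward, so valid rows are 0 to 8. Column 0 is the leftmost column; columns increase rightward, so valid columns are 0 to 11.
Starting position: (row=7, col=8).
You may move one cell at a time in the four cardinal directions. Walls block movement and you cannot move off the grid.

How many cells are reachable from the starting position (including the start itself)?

Answer: Reachable cells: 94

Derivation:
BFS flood-fill from (row=7, col=8):
  Distance 0: (row=7, col=8)
  Distance 1: (row=6, col=8), (row=7, col=7), (row=8, col=8)
  Distance 2: (row=5, col=8), (row=6, col=7), (row=6, col=9), (row=7, col=6), (row=8, col=7), (row=8, col=9)
  Distance 3: (row=4, col=8), (row=5, col=7), (row=5, col=9), (row=6, col=10), (row=7, col=5), (row=8, col=6), (row=8, col=10)
  Distance 4: (row=3, col=8), (row=4, col=7), (row=4, col=9), (row=5, col=10), (row=6, col=5), (row=6, col=11), (row=7, col=4), (row=7, col=10), (row=8, col=5), (row=8, col=11)
  Distance 5: (row=2, col=8), (row=3, col=9), (row=4, col=6), (row=4, col=10), (row=5, col=5), (row=5, col=11), (row=6, col=4), (row=7, col=3), (row=7, col=11), (row=8, col=4)
  Distance 6: (row=2, col=7), (row=2, col=9), (row=3, col=6), (row=3, col=10), (row=4, col=5), (row=4, col=11), (row=5, col=4), (row=6, col=3), (row=7, col=2), (row=8, col=3)
  Distance 7: (row=1, col=7), (row=1, col=9), (row=2, col=6), (row=2, col=10), (row=3, col=5), (row=3, col=11), (row=4, col=4), (row=6, col=2)
  Distance 8: (row=0, col=7), (row=0, col=9), (row=1, col=6), (row=2, col=11), (row=3, col=4), (row=4, col=3), (row=5, col=2), (row=6, col=1)
  Distance 9: (row=0, col=6), (row=0, col=8), (row=0, col=10), (row=1, col=5), (row=2, col=4), (row=3, col=3), (row=4, col=2), (row=5, col=1), (row=6, col=0)
  Distance 10: (row=0, col=5), (row=0, col=11), (row=1, col=4), (row=3, col=2), (row=4, col=1), (row=5, col=0), (row=7, col=0)
  Distance 11: (row=0, col=4), (row=2, col=2), (row=3, col=1), (row=4, col=0), (row=8, col=0)
  Distance 12: (row=0, col=3), (row=2, col=1), (row=3, col=0), (row=8, col=1)
  Distance 13: (row=0, col=2), (row=1, col=1), (row=2, col=0)
  Distance 14: (row=0, col=1), (row=1, col=0)
  Distance 15: (row=0, col=0)
Total reachable: 94 (grid has 94 open cells total)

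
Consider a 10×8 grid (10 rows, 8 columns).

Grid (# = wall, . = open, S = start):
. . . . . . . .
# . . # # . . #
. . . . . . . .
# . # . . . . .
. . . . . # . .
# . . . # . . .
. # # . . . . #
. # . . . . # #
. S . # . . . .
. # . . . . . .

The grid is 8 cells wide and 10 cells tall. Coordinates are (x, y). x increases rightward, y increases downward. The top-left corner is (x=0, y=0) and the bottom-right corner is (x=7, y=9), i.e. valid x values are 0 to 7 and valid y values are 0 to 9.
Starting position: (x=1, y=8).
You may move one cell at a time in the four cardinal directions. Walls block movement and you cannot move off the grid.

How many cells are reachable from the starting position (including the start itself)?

BFS flood-fill from (x=1, y=8):
  Distance 0: (x=1, y=8)
  Distance 1: (x=0, y=8), (x=2, y=8)
  Distance 2: (x=0, y=7), (x=2, y=7), (x=0, y=9), (x=2, y=9)
  Distance 3: (x=0, y=6), (x=3, y=7), (x=3, y=9)
  Distance 4: (x=3, y=6), (x=4, y=7), (x=4, y=9)
  Distance 5: (x=3, y=5), (x=4, y=6), (x=5, y=7), (x=4, y=8), (x=5, y=9)
  Distance 6: (x=3, y=4), (x=2, y=5), (x=5, y=6), (x=5, y=8), (x=6, y=9)
  Distance 7: (x=3, y=3), (x=2, y=4), (x=4, y=4), (x=1, y=5), (x=5, y=5), (x=6, y=6), (x=6, y=8), (x=7, y=9)
  Distance 8: (x=3, y=2), (x=4, y=3), (x=1, y=4), (x=6, y=5), (x=7, y=8)
  Distance 9: (x=2, y=2), (x=4, y=2), (x=1, y=3), (x=5, y=3), (x=0, y=4), (x=6, y=4), (x=7, y=5)
  Distance 10: (x=2, y=1), (x=1, y=2), (x=5, y=2), (x=6, y=3), (x=7, y=4)
  Distance 11: (x=2, y=0), (x=1, y=1), (x=5, y=1), (x=0, y=2), (x=6, y=2), (x=7, y=3)
  Distance 12: (x=1, y=0), (x=3, y=0), (x=5, y=0), (x=6, y=1), (x=7, y=2)
  Distance 13: (x=0, y=0), (x=4, y=0), (x=6, y=0)
  Distance 14: (x=7, y=0)
Total reachable: 63 (grid has 63 open cells total)

Answer: Reachable cells: 63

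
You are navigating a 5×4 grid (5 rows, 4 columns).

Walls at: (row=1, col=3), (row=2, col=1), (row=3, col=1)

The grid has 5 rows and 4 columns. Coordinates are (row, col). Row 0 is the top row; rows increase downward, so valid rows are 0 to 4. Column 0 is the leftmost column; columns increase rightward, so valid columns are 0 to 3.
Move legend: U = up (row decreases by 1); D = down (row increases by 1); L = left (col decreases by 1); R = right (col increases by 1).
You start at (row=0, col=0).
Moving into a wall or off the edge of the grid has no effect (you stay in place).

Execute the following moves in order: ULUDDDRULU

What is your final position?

Start: (row=0, col=0)
  U (up): blocked, stay at (row=0, col=0)
  L (left): blocked, stay at (row=0, col=0)
  U (up): blocked, stay at (row=0, col=0)
  D (down): (row=0, col=0) -> (row=1, col=0)
  D (down): (row=1, col=0) -> (row=2, col=0)
  D (down): (row=2, col=0) -> (row=3, col=0)
  R (right): blocked, stay at (row=3, col=0)
  U (up): (row=3, col=0) -> (row=2, col=0)
  L (left): blocked, stay at (row=2, col=0)
  U (up): (row=2, col=0) -> (row=1, col=0)
Final: (row=1, col=0)

Answer: Final position: (row=1, col=0)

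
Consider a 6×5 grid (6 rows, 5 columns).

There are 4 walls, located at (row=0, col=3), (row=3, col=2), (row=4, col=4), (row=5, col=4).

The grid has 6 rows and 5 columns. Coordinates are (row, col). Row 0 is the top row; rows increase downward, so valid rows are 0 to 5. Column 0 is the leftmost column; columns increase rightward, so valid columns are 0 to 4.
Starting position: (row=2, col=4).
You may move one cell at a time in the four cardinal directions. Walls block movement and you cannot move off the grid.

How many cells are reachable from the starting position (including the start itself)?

BFS flood-fill from (row=2, col=4):
  Distance 0: (row=2, col=4)
  Distance 1: (row=1, col=4), (row=2, col=3), (row=3, col=4)
  Distance 2: (row=0, col=4), (row=1, col=3), (row=2, col=2), (row=3, col=3)
  Distance 3: (row=1, col=2), (row=2, col=1), (row=4, col=3)
  Distance 4: (row=0, col=2), (row=1, col=1), (row=2, col=0), (row=3, col=1), (row=4, col=2), (row=5, col=3)
  Distance 5: (row=0, col=1), (row=1, col=0), (row=3, col=0), (row=4, col=1), (row=5, col=2)
  Distance 6: (row=0, col=0), (row=4, col=0), (row=5, col=1)
  Distance 7: (row=5, col=0)
Total reachable: 26 (grid has 26 open cells total)

Answer: Reachable cells: 26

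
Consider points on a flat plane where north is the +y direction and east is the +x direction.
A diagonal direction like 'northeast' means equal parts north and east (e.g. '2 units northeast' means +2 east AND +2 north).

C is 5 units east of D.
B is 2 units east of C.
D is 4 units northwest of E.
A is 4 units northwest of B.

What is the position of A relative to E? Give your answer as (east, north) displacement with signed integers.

Answer: A is at (east=-1, north=8) relative to E.

Derivation:
Place E at the origin (east=0, north=0).
  D is 4 units northwest of E: delta (east=-4, north=+4); D at (east=-4, north=4).
  C is 5 units east of D: delta (east=+5, north=+0); C at (east=1, north=4).
  B is 2 units east of C: delta (east=+2, north=+0); B at (east=3, north=4).
  A is 4 units northwest of B: delta (east=-4, north=+4); A at (east=-1, north=8).
Therefore A relative to E: (east=-1, north=8).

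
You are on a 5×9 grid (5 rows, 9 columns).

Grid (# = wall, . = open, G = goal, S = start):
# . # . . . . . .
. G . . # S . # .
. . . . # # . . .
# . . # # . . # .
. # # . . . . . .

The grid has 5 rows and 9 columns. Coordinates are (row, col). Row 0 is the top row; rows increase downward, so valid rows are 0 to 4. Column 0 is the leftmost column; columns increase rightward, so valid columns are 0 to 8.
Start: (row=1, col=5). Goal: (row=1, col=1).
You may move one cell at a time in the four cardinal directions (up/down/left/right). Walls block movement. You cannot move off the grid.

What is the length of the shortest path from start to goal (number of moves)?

BFS from (row=1, col=5) until reaching (row=1, col=1):
  Distance 0: (row=1, col=5)
  Distance 1: (row=0, col=5), (row=1, col=6)
  Distance 2: (row=0, col=4), (row=0, col=6), (row=2, col=6)
  Distance 3: (row=0, col=3), (row=0, col=7), (row=2, col=7), (row=3, col=6)
  Distance 4: (row=0, col=8), (row=1, col=3), (row=2, col=8), (row=3, col=5), (row=4, col=6)
  Distance 5: (row=1, col=2), (row=1, col=8), (row=2, col=3), (row=3, col=8), (row=4, col=5), (row=4, col=7)
  Distance 6: (row=1, col=1), (row=2, col=2), (row=4, col=4), (row=4, col=8)  <- goal reached here
One shortest path (6 moves): (row=1, col=5) -> (row=0, col=5) -> (row=0, col=4) -> (row=0, col=3) -> (row=1, col=3) -> (row=1, col=2) -> (row=1, col=1)

Answer: Shortest path length: 6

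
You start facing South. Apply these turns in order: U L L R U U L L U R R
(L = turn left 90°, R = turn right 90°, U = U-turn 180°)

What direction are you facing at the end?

Start: South
  U (U-turn (180°)) -> North
  L (left (90° counter-clockwise)) -> West
  L (left (90° counter-clockwise)) -> South
  R (right (90° clockwise)) -> West
  U (U-turn (180°)) -> East
  U (U-turn (180°)) -> West
  L (left (90° counter-clockwise)) -> South
  L (left (90° counter-clockwise)) -> East
  U (U-turn (180°)) -> West
  R (right (90° clockwise)) -> North
  R (right (90° clockwise)) -> East
Final: East

Answer: Final heading: East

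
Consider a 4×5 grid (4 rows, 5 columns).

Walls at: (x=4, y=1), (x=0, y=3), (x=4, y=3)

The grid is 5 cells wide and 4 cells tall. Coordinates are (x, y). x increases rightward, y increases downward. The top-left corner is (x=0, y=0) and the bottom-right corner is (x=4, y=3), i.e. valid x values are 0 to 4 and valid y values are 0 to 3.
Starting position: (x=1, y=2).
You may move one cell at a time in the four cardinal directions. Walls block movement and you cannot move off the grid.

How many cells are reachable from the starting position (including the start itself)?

Answer: Reachable cells: 17

Derivation:
BFS flood-fill from (x=1, y=2):
  Distance 0: (x=1, y=2)
  Distance 1: (x=1, y=1), (x=0, y=2), (x=2, y=2), (x=1, y=3)
  Distance 2: (x=1, y=0), (x=0, y=1), (x=2, y=1), (x=3, y=2), (x=2, y=3)
  Distance 3: (x=0, y=0), (x=2, y=0), (x=3, y=1), (x=4, y=2), (x=3, y=3)
  Distance 4: (x=3, y=0)
  Distance 5: (x=4, y=0)
Total reachable: 17 (grid has 17 open cells total)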